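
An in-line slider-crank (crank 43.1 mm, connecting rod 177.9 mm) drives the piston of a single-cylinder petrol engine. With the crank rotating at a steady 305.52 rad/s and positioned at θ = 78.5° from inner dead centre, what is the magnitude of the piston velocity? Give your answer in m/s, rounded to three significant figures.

13.5

ω = 305.5 rad/s
For an in-line slider-crank, x = r cosθ + √(L² − r² sin²θ), so v = −rω sinθ·[1 + r cosθ/√(L² − r² sin²θ)].
With r = 0.0431 m, L = 0.1779 m, θ = 78.5°: √(L² − r² sin²θ) = 0.17281 m.
v = −0.0431·305.5·0.97992·[1 + 0.0431·0.19937/0.17281] = -13.545 m/s.
|v| = 13.545 m/s.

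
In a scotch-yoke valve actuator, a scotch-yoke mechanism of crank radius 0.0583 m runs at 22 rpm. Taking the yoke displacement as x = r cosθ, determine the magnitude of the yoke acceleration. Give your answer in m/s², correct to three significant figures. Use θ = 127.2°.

0.187

ω = 2.304 rad/s (from 22 rpm).
x = r cosθ ⇒ ẍ = −rω² cosθ (ω constant).
|a| = rω²|cosθ| = 0.0583·(2.304)²·|cos 127.2°| = 0.18708 m/s².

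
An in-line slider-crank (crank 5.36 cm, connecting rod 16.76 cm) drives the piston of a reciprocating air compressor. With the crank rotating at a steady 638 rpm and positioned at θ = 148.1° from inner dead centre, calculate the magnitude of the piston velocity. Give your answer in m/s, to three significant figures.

ω = 2π·638/60 = 66.81 rad/s
For an in-line slider-crank, x = r cosθ + √(L² − r² sin²θ), so v = −rω sinθ·[1 + r cosθ/√(L² − r² sin²θ)].
With r = 0.0536 m, L = 0.1676 m, θ = 148.1°: √(L² − r² sin²θ) = 0.16519 m.
v = −0.0536·66.81·0.52844·[1 + 0.0536·-0.84897/0.16519] = -1.3711 m/s.
|v| = 1.3711 m/s.

1.37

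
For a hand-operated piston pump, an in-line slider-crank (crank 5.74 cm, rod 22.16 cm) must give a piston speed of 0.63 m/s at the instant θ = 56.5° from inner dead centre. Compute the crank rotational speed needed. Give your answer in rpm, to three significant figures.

For an in-line slider-crank, |v_piston| = rω|sinθ|·[1 + r cosθ/√(L² − r² sin²θ)].
With r = 0.0574 m, L = 0.2216 m, θ = 56.5°: the bracketed kinematic factor |dx/dθ| = 0.054874 m.
ω = v/|dx/dθ| = 0.63/0.054874 = 11.481 rad/s.
N = 60ω/(2π) = 109.63 rpm.

110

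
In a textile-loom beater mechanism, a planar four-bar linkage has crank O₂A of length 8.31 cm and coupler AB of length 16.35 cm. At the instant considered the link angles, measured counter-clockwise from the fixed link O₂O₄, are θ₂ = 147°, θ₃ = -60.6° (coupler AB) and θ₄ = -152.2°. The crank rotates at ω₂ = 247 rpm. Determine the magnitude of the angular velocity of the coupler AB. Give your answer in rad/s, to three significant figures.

ω₂ = 25.87 rad/s (from 247 rpm).
Differentiating the loop-closure r₂e^{iθ₂}+r₃e^{iθ₃}=r₁+r₄e^{iθ₄} gives r₂ω₂e^{iθ₂}+r₃ω₃e^{iθ₃}=r₄ω₄e^{iθ₄}.
Eliminating the other unknown: ω₃ = r₂ω₂ sin(θ₄−θ₂) / [r₃ sin(θ₃−θ₄)].
Numerator sine = +0.87292; denominator sine = +0.99961.
Result = 0.0831·25.87·(+0.87292) / (0.1635·(+0.99961)) = +11.48 rad/s; magnitude 11.48 rad/s.

11.5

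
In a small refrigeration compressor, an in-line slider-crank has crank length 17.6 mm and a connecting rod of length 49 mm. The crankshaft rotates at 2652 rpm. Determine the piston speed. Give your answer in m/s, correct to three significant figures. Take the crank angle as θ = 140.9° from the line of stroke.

ω = 2π·2652/60 = 277.7 rad/s
For an in-line slider-crank, x = r cosθ + √(L² − r² sin²θ), so v = −rω sinθ·[1 + r cosθ/√(L² − r² sin²θ)].
With r = 0.0176 m, L = 0.049 m, θ = 140.9°: √(L² − r² sin²θ) = 0.047726 m.
v = −0.0176·277.7·0.63068·[1 + 0.0176·-0.77605/0.047726] = -2.2004 m/s.
|v| = 2.2004 m/s.

2.20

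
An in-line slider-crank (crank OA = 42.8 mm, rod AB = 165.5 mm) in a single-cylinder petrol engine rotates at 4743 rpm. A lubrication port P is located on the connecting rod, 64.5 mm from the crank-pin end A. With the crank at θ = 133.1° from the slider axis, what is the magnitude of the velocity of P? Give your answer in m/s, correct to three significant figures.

ω = 496.7 rad/s.  Crank-pin speed |V_A| = rω = 21.258 m/s, perpendicular to OA.
Rod angle: sinφ = −(r/L) sinθ ⇒ φ = -10.884°; ω_rod = −rω cosθ/√(L²−r²sin²θ) = +89.373 rad/s.
V_P = V_A + ω_rod × AP, with AP = 0.0645 m along the rod.
Components: V_Px = −rω sinθ − a·ω_rod·sinφ = -14.433 m/s;  V_Py = rω cosθ + a·ω_rod·cosφ = -8.8643 m/s.
|V_P| = √(V_Px² + V_Py²) = 16.938 m/s.

16.9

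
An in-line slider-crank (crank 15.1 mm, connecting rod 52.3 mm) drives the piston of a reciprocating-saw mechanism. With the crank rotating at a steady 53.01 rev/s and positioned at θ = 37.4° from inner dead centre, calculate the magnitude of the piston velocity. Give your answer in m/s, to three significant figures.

3.77

ω = 2π·53 = 333.1 rad/s
For an in-line slider-crank, x = r cosθ + √(L² − r² sin²θ), so v = −rω sinθ·[1 + r cosθ/√(L² − r² sin²θ)].
With r = 0.0151 m, L = 0.0523 m, θ = 37.4°: √(L² − r² sin²θ) = 0.05149 m.
v = −0.0151·333.1·0.60738·[1 + 0.0151·0.79441/0.05149] = -3.7664 m/s.
|v| = 3.7664 m/s.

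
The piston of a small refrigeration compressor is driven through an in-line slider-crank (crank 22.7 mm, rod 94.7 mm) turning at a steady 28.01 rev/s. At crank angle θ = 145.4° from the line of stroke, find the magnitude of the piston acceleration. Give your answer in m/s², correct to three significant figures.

516

ω = 2π·28 = 176 rad/s
x(θ) = r cosθ + √(L² − r² sin²θ); with ω constant, a = ω²·d²x/dθ².
d²x/dθ² = −r cosθ − r²(cos2θ)/√u − r⁴ sin²2θ/(4u^{3/2}),  u = L² − r² sin²θ = 0.00880194 m².
Substituting r = 0.0227 m, L = 0.0947 m, θ = 145.4°: d²x/dθ² = +0.016665 m.
a = ω²·d²x/dθ² = (176)²·(+0.016665) = +516.15 m/s²;  |a| = 516.15 m/s².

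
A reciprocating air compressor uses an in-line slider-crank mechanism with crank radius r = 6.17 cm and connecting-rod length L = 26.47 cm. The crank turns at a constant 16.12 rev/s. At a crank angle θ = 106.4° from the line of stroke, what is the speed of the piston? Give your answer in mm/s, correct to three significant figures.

5590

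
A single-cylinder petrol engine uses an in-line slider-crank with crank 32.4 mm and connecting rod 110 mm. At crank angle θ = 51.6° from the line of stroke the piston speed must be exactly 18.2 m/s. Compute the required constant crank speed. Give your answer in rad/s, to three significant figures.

603

For an in-line slider-crank, |v_piston| = rω|sinθ|·[1 + r cosθ/√(L² − r² sin²θ)].
With r = 0.0324 m, L = 0.11 m, θ = 51.6°: the bracketed kinematic factor |dx/dθ| = 0.030166 m.
ω = v/|dx/dθ| = 18.2/0.030166 = 603.32 rad/s.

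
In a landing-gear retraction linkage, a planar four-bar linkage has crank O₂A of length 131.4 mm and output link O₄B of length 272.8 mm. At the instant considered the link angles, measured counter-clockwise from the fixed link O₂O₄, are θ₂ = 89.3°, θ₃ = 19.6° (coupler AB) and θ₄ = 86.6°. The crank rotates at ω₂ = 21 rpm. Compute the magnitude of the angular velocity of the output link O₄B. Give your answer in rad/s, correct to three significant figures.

1.08

ω₂ = 2.199 rad/s (from 21 rpm).
Differentiating the loop-closure r₂e^{iθ₂}+r₃e^{iθ₃}=r₁+r₄e^{iθ₄} gives r₂ω₂e^{iθ₂}+r₃ω₃e^{iθ₃}=r₄ω₄e^{iθ₄}.
Eliminating the other unknown: ω₄ = r₂ω₂ sin(θ₂−θ₃) / [r₄ sin(θ₄−θ₃)].
Numerator sine = +0.93789; denominator sine = +0.92050.
Result = 0.1314·2.199·(+0.93789) / (0.2728·(+0.92050)) = +1.0793 rad/s; magnitude 1.0793 rad/s.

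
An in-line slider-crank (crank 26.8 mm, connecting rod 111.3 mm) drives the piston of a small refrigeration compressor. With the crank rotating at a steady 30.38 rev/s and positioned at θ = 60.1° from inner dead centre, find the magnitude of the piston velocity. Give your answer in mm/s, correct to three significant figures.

ω = 2π·30.4 = 190.9 rad/s
For an in-line slider-crank, x = r cosθ + √(L² − r² sin²θ), so v = −rω sinθ·[1 + r cosθ/√(L² − r² sin²θ)].
With r = 0.0268 m, L = 0.1113 m, θ = 60.1°: √(L² − r² sin²θ) = 0.10885 m.
v = −0.0268·190.9·0.86690·[1 + 0.0268·0.49849/0.10885] = -4.9791 m/s.
|v| = 4.9791 m/s = 4979.1 mm/s.

4980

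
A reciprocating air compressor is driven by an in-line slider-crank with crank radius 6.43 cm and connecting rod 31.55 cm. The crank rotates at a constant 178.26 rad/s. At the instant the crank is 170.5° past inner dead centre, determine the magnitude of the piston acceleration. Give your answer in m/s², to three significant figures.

1620

ω = 178.3 rad/s
x(θ) = r cosθ + √(L² − r² sin²θ); with ω constant, a = ω²·d²x/dθ².
d²x/dθ² = −r cosθ − r²(cos2θ)/√u − r⁴ sin²2θ/(4u^{3/2}),  u = L² − r² sin²θ = 0.0994276 m².
Substituting r = 0.0643 m, L = 0.3155 m, θ = 170.5°: d²x/dθ² = +0.051006 m.
a = ω²·d²x/dθ² = (178.3)²·(+0.051006) = +1620.8 m/s²;  |a| = 1620.8 m/s².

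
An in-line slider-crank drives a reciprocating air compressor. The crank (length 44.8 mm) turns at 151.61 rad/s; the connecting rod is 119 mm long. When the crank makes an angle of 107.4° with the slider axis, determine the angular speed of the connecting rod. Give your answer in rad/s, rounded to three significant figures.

ω = 151.6 rad/s
The rod makes angle φ with the slider axis where L sinφ = r sinθ; differentiating, L cosφ·φ̇ = r ω cosθ.
L cosφ = √(L² − r² sin²θ) = 0.11106 m.
|ω_rod| = r ω |cosθ| / √(L² − r² sin²θ) = 0.0448·151.6·0.29904/0.11106 = 18.289 rad/s.

18.3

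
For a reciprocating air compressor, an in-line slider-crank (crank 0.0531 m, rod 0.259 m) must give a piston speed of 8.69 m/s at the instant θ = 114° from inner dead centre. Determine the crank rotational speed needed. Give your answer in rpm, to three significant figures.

1870

For an in-line slider-crank, |v_piston| = rω|sinθ|·[1 + r cosθ/√(L² − r² sin²θ)].
With r = 0.0531 m, L = 0.259 m, θ = 114°: the bracketed kinematic factor |dx/dθ| = 0.044391 m.
ω = v/|dx/dθ| = 8.69/0.044391 = 195.76 rad/s.
N = 60ω/(2π) = 1869.4 rpm.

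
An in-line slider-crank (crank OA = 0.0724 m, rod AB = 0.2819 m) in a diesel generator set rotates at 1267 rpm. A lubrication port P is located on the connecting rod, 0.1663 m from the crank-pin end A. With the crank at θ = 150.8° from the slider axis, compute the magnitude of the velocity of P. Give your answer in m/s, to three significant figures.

ω = 132.7 rad/s.  Crank-pin speed |V_A| = rω = 9.606 m/s, perpendicular to OA.
Rod angle: sinφ = −(r/L) sinθ ⇒ φ = -7.198°; ω_rod = −rω cosθ/√(L²−r²sin²θ) = +29.982 rad/s.
V_P = V_A + ω_rod × AP, with AP = 0.1663 m along the rod.
Components: V_Px = −rω sinθ − a·ω_rod·sinφ = -4.0617 m/s;  V_Py = rω cosθ + a·ω_rod·cosφ = -3.4386 m/s.
|V_P| = √(V_Px² + V_Py²) = 5.3218 m/s.

5.32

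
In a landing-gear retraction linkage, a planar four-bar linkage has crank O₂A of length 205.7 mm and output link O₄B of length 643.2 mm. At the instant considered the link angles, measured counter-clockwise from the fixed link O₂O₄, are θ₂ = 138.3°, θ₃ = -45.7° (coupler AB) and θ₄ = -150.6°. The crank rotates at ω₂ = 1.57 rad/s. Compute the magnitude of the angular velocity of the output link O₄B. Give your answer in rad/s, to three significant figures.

0.0362

ω₂ = 1.57 rad/s
Differentiating the loop-closure r₂e^{iθ₂}+r₃e^{iθ₃}=r₁+r₄e^{iθ₄} gives r₂ω₂e^{iθ₂}+r₃ω₃e^{iθ₃}=r₄ω₄e^{iθ₄}.
Eliminating the other unknown: ω₄ = r₂ω₂ sin(θ₂−θ₃) / [r₄ sin(θ₄−θ₃)].
Numerator sine = -0.06976; denominator sine = -0.96638.
Result = 0.2057·1.57·(-0.06976) / (0.6432·(-0.96638)) = +0.036243 rad/s; magnitude 0.036243 rad/s.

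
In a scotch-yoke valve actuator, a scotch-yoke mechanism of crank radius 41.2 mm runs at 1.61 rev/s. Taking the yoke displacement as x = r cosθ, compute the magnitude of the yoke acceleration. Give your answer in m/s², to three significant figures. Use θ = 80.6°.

0.689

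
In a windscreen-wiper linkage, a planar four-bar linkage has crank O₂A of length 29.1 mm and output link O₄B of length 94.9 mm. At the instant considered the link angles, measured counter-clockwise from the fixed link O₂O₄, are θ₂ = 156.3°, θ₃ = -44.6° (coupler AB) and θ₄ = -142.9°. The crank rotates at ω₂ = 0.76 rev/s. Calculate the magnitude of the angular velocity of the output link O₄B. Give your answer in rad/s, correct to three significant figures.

ω₂ = 4.775 rad/s (from 0.76 rev/s).
Differentiating the loop-closure r₂e^{iθ₂}+r₃e^{iθ₃}=r₁+r₄e^{iθ₄} gives r₂ω₂e^{iθ₂}+r₃ω₃e^{iθ₃}=r₄ω₄e^{iθ₄}.
Eliminating the other unknown: ω₄ = r₂ω₂ sin(θ₂−θ₃) / [r₄ sin(θ₄−θ₃)].
Numerator sine = -0.35674; denominator sine = -0.98953.
Result = 0.0291·4.775·(-0.35674) / (0.0949·(-0.98953)) = +0.52789 rad/s; magnitude 0.52789 rad/s.

0.528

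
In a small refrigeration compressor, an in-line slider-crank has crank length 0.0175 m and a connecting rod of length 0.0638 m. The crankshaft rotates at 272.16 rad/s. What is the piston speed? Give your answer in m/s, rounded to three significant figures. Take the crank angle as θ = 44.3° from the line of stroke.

ω = 272.2 rad/s
For an in-line slider-crank, x = r cosθ + √(L² − r² sin²θ), so v = −rω sinθ·[1 + r cosθ/√(L² − r² sin²θ)].
With r = 0.0175 m, L = 0.0638 m, θ = 44.3°: √(L² − r² sin²θ) = 0.062618 m.
v = −0.0175·272.2·0.69842·[1 + 0.0175·0.71569/0.062618] = -3.9917 m/s.
|v| = 3.9917 m/s.

3.99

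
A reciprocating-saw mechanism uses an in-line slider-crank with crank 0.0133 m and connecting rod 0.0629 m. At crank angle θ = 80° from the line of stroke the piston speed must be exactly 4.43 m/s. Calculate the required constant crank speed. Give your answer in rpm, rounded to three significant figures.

3110

For an in-line slider-crank, |v_piston| = rω|sinθ|·[1 + r cosθ/√(L² − r² sin²θ)].
With r = 0.0133 m, L = 0.0629 m, θ = 80°: the bracketed kinematic factor |dx/dθ| = 0.01359 m.
ω = v/|dx/dθ| = 4.43/0.01359 = 325.98 rad/s.
N = 60ω/(2π) = 3112.9 rpm.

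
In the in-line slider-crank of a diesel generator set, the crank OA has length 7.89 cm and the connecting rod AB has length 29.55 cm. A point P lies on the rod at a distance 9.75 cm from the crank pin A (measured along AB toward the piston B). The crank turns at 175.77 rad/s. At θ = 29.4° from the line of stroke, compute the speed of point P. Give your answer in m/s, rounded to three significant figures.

ω = 175.8 rad/s.  Crank-pin speed |V_A| = rω = 13.868 m/s, perpendicular to OA.
Rod angle: sinφ = −(r/L) sinθ ⇒ φ = -7.532°; ω_rod = −rω cosθ/√(L²−r²sin²θ) = -41.243 rad/s.
V_P = V_A + ω_rod × AP, with AP = 0.0975 m along the rod.
Components: V_Px = −rω sinθ − a·ω_rod·sinφ = -7.3351 m/s;  V_Py = rω cosθ + a·ω_rod·cosφ = +8.0957 m/s.
|V_P| = √(V_Px² + V_Py²) = 10.924 m/s.

10.9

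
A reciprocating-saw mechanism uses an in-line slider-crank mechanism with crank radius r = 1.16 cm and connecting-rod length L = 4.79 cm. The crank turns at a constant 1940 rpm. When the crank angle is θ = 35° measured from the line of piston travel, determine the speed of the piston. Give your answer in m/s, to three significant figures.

1.62

ω = 2π·1940/60 = 203.2 rad/s
For an in-line slider-crank, x = r cosθ + √(L² − r² sin²θ), so v = −rω sinθ·[1 + r cosθ/√(L² − r² sin²θ)].
With r = 0.0116 m, L = 0.0479 m, θ = 35°: √(L² − r² sin²θ) = 0.047436 m.
v = −0.0116·203.2·0.57358·[1 + 0.0116·0.81915/0.047436] = -1.6225 m/s.
|v| = 1.6225 m/s.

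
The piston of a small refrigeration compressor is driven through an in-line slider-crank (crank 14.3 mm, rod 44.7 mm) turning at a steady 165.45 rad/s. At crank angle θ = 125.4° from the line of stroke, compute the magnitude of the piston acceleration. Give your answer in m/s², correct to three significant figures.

266

ω = 165.4 rad/s
x(θ) = r cosθ + √(L² − r² sin²θ); with ω constant, a = ω²·d²x/dθ².
d²x/dθ² = −r cosθ − r²(cos2θ)/√u − r⁴ sin²2θ/(4u^{3/2}),  u = L² − r² sin²θ = 0.00186222 m².
Substituting r = 0.0143 m, L = 0.0447 m, θ = 125.4°: d²x/dθ² = +0.0097261 m.
a = ω²·d²x/dθ² = (165.4)²·(+0.0097261) = +266.24 m/s²;  |a| = 266.24 m/s².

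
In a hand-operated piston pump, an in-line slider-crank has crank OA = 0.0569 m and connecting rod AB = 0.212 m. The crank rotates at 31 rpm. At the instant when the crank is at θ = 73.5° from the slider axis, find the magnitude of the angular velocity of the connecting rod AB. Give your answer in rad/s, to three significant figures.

0.256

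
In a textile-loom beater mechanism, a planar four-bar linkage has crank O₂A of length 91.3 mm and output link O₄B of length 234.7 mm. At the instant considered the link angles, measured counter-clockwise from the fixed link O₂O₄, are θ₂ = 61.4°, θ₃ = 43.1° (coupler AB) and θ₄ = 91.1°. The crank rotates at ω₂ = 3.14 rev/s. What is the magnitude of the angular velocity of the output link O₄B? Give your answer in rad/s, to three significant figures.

3.24

ω₂ = 19.73 rad/s (from 3.14 rev/s).
Differentiating the loop-closure r₂e^{iθ₂}+r₃e^{iθ₃}=r₁+r₄e^{iθ₄} gives r₂ω₂e^{iθ₂}+r₃ω₃e^{iθ₃}=r₄ω₄e^{iθ₄}.
Eliminating the other unknown: ω₄ = r₂ω₂ sin(θ₂−θ₃) / [r₄ sin(θ₄−θ₃)].
Numerator sine = +0.31399; denominator sine = +0.74314.
Result = 0.0913·19.73·(+0.31399) / (0.2347·(+0.74314)) = +3.2427 rad/s; magnitude 3.2427 rad/s.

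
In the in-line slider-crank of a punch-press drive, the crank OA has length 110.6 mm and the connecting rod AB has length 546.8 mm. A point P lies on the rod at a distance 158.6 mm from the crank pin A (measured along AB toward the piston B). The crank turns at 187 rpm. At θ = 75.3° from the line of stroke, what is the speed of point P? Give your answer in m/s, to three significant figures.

2.16

ω = 19.58 rad/s.  Crank-pin speed |V_A| = rω = 2.1658 m/s, perpendicular to OA.
Rod angle: sinφ = −(r/L) sinθ ⇒ φ = -11.283°; ω_rod = −rω cosθ/√(L²−r²sin²θ) = -1.0249 rad/s.
V_P = V_A + ω_rod × AP, with AP = 0.1586 m along the rod.
Components: V_Px = −rω sinθ − a·ω_rod·sinφ = -2.1267 m/s;  V_Py = rω cosθ + a·ω_rod·cosφ = +0.39019 m/s.
|V_P| = √(V_Px² + V_Py²) = 2.1622 m/s.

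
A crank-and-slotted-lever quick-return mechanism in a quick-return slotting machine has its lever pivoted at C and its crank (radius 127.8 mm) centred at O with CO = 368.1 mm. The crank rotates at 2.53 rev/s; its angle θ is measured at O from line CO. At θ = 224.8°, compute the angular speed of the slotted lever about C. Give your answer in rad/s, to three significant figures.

ω = 15.9 rad/s (from 2.53 rev/s).
Crank pin A relative to C: A = (d + r cosθ, r sinθ); lever angle φ = atan2(r sinθ, d + r cosθ).
Differentiating tanφ: φ̇ = rω(d cosθ + r)/(d² + r² + 2dr cosθ).
d² + r² + 2dr cosθ = |CA|² = 0.0850695 m²;  d cosθ + r = -0.13339 m.
|ω_lever| = |0.1278·15.9·-0.13339| / 0.0850695 = 3.1856 rad/s.

3.19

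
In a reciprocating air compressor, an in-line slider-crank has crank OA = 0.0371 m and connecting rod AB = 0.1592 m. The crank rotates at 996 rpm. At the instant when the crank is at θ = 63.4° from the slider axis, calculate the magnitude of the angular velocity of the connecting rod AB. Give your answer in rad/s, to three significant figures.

ω = 104.3 rad/s (converted from 996 rpm).
The rod makes angle φ with the slider axis where L sinφ = r sinθ; differentiating, L cosφ·φ̇ = r ω cosθ.
L cosφ = √(L² − r² sin²θ) = 0.15571 m.
|ω_rod| = r ω |cosθ| / √(L² − r² sin²θ) = 0.0371·104.3·0.44776/0.15571 = 11.128 rad/s.

11.1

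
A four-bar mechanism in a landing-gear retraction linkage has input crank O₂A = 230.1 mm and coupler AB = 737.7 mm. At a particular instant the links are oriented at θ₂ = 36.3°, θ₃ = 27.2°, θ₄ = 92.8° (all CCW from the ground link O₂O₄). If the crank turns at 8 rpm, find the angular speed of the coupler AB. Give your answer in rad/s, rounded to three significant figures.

ω₂ = 0.8378 rad/s (from 8 rpm).
Differentiating the loop-closure r₂e^{iθ₂}+r₃e^{iθ₃}=r₁+r₄e^{iθ₄} gives r₂ω₂e^{iθ₂}+r₃ω₃e^{iθ₃}=r₄ω₄e^{iθ₄}.
Eliminating the other unknown: ω₃ = r₂ω₂ sin(θ₄−θ₂) / [r₃ sin(θ₃−θ₄)].
Numerator sine = +0.83389; denominator sine = -0.91068.
Result = 0.2301·0.8378·(+0.83389) / (0.7377·(-0.91068)) = -0.23927 rad/s; magnitude 0.23927 rad/s.

0.239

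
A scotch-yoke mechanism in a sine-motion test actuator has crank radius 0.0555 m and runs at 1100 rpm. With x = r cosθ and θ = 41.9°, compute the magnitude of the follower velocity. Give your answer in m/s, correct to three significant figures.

4.27

ω = 115.2 rad/s (from 1100 rpm).
x = r cosθ ⇒ ẋ = −rω sinθ.
|v| = rω|sinθ| = 0.0555·115.2·|sin 41.9°| = 4.2695 m/s.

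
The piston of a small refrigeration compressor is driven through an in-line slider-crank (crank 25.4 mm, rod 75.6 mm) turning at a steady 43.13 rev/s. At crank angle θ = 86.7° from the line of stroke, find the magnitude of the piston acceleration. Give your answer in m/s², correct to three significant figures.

ω = 2π·43.1 = 271 rad/s
x(θ) = r cosθ + √(L² − r² sin²θ); with ω constant, a = ω²·d²x/dθ².
d²x/dθ² = −r cosθ − r²(cos2θ)/√u − r⁴ sin²2θ/(4u^{3/2}),  u = L² − r² sin²θ = 0.00507234 m².
Substituting r = 0.0254 m, L = 0.0756 m, θ = 86.7°: d²x/dθ² = +0.0075327 m.
a = ω²·d²x/dθ² = (271)²·(+0.0075327) = +553.18 m/s²;  |a| = 553.18 m/s².

553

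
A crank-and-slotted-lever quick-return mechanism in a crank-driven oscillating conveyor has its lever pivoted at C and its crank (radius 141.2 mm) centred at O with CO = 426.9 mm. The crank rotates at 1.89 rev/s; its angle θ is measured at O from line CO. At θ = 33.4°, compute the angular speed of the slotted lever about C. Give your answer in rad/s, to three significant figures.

2.76

ω = 11.88 rad/s (from 1.89 rev/s).
Crank pin A relative to C: A = (d + r cosθ, r sinθ); lever angle φ = atan2(r sinθ, d + r cosθ).
Differentiating tanφ: φ̇ = rω(d cosθ + r)/(d² + r² + 2dr cosθ).
d² + r² + 2dr cosθ = |CA|² = 0.302827 m²;  d cosθ + r = +0.4976 m.
|ω_lever| = |0.1412·11.88·+0.4976| / 0.302827 = 2.7552 rad/s.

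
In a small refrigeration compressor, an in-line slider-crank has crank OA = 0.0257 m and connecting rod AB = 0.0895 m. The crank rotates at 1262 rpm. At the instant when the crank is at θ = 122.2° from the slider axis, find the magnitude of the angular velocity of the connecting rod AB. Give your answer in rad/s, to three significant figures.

20.8

ω = 132.2 rad/s (converted from 1262 rpm).
The rod makes angle φ with the slider axis where L sinφ = r sinθ; differentiating, L cosφ·φ̇ = r ω cosθ.
L cosφ = √(L² − r² sin²θ) = 0.086818 m.
|ω_rod| = r ω |cosθ| / √(L² − r² sin²θ) = 0.0257·132.2·0.53288/0.086818 = 20.847 rad/s.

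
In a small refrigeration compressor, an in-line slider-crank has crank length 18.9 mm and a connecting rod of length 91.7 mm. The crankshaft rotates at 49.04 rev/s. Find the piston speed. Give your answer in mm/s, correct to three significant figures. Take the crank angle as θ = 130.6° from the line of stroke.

ω = 2π·49 = 308.1 rad/s
For an in-line slider-crank, x = r cosθ + √(L² − r² sin²θ), so v = −rω sinθ·[1 + r cosθ/√(L² − r² sin²θ)].
With r = 0.0189 m, L = 0.0917 m, θ = 130.6°: √(L² − r² sin²θ) = 0.09057 m.
v = −0.0189·308.1·0.75927·[1 + 0.0189·-0.65077/0.09057] = -3.8212 m/s.
|v| = 3.8212 m/s = 3821.2 mm/s.

3820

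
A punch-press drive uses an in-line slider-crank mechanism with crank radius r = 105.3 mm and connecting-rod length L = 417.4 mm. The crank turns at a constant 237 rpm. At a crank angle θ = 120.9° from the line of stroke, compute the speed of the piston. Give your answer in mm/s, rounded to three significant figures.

1940

ω = 2π·237/60 = 24.82 rad/s
For an in-line slider-crank, x = r cosθ + √(L² − r² sin²θ), so v = −rω sinθ·[1 + r cosθ/√(L² − r² sin²θ)].
With r = 0.1053 m, L = 0.4174 m, θ = 120.9°: √(L² − r² sin²θ) = 0.4075 m.
v = −0.1053·24.82·0.85806·[1 + 0.1053·-0.51354/0.4075] = -1.9449 m/s.
|v| = 1.9449 m/s = 1944.9 mm/s.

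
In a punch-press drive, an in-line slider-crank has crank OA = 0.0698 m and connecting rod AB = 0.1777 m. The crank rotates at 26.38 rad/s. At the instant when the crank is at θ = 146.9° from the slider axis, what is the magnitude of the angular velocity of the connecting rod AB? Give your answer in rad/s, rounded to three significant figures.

8.89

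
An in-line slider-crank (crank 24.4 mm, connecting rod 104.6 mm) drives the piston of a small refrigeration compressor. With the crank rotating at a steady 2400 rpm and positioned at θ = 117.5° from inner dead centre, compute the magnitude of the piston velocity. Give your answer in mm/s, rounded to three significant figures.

ω = 2π·2400/60 = 251.3 rad/s
For an in-line slider-crank, x = r cosθ + √(L² − r² sin²θ), so v = −rω sinθ·[1 + r cosθ/√(L² − r² sin²θ)].
With r = 0.0244 m, L = 0.1046 m, θ = 117.5°: √(L² − r² sin²θ) = 0.10234 m.
v = −0.0244·251.3·0.88701·[1 + 0.0244·-0.46175/0.10234] = -4.8406 m/s.
|v| = 4.8406 m/s = 4840.6 mm/s.

4840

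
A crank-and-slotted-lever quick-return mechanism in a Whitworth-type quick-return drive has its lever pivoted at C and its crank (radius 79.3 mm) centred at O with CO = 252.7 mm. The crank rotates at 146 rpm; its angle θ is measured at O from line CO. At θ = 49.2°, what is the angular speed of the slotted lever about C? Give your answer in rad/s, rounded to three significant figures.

ω = 15.29 rad/s (from 146 rpm).
Crank pin A relative to C: A = (d + r cosθ, r sinθ); lever angle φ = atan2(r sinθ, d + r cosθ).
Differentiating tanφ: φ̇ = rω(d cosθ + r)/(d² + r² + 2dr cosθ).
d² + r² + 2dr cosθ = |CA|² = 0.0963337 m²;  d cosθ + r = +0.24442 m.
|ω_lever| = |0.0793·15.29·+0.24442| / 0.0963337 = 3.0762 rad/s.

3.08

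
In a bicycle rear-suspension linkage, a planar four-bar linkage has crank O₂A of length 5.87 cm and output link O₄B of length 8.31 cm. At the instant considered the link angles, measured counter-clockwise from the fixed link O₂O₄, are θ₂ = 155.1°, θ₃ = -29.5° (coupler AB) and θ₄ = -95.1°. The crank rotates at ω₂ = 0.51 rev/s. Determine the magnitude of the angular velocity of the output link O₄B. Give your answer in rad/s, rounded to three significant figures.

0.199

ω₂ = 3.204 rad/s (from 0.51 rev/s).
Differentiating the loop-closure r₂e^{iθ₂}+r₃e^{iθ₃}=r₁+r₄e^{iθ₄} gives r₂ω₂e^{iθ₂}+r₃ω₃e^{iθ₃}=r₄ω₄e^{iθ₄}.
Eliminating the other unknown: ω₄ = r₂ω₂ sin(θ₂−θ₃) / [r₄ sin(θ₄−θ₃)].
Numerator sine = -0.08020; denominator sine = -0.91068.
Result = 0.0587·3.204·(-0.08020) / (0.0831·(-0.91068)) = +0.19934 rad/s; magnitude 0.19934 rad/s.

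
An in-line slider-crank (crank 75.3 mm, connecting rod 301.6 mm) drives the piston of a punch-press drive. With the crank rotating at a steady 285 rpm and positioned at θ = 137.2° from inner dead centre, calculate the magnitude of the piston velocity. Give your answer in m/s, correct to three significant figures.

1.24

ω = 2π·285/60 = 29.85 rad/s
For an in-line slider-crank, x = r cosθ + √(L² − r² sin²θ), so v = −rω sinθ·[1 + r cosθ/√(L² − r² sin²θ)].
With r = 0.0753 m, L = 0.3016 m, θ = 137.2°: √(L² − r² sin²θ) = 0.29723 m.
v = −0.0753·29.85·0.67944·[1 + 0.0753·-0.73373/0.29723] = -1.2431 m/s.
|v| = 1.2431 m/s.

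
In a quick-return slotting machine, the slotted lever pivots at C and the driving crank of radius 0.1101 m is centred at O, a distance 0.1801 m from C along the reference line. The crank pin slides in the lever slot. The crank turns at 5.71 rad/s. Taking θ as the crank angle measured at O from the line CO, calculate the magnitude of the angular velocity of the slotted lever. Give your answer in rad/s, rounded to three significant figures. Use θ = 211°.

ω = 5.71 rad/s
Crank pin A relative to C: A = (d + r cosθ, r sinθ); lever angle φ = atan2(r sinθ, d + r cosθ).
Differentiating tanφ: φ̇ = rω(d cosθ + r)/(d² + r² + 2dr cosθ).
d² + r² + 2dr cosθ = |CA|² = 0.0105645 m²;  d cosθ + r = -0.044276 m.
|ω_lever| = |0.1101·5.71·-0.044276| / 0.0105645 = 2.6348 rad/s.

2.63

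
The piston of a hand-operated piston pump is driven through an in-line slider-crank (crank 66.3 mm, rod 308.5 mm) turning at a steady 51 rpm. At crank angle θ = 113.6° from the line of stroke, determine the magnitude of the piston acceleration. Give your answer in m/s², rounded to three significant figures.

ω = 2π·51/60 = 5.341 rad/s
x(θ) = r cosθ + √(L² − r² sin²θ); with ω constant, a = ω²·d²x/dθ².
d²x/dθ² = −r cosθ − r²(cos2θ)/√u − r⁴ sin²2θ/(4u^{3/2}),  u = L² − r² sin²θ = 0.0914811 m².
Substituting r = 0.0663 m, L = 0.3085 m, θ = 113.6°: d²x/dθ² = +0.036324 m.
a = ω²·d²x/dθ² = (5.341)²·(+0.036324) = +1.0361 m/s²;  |a| = 1.0361 m/s².

1.04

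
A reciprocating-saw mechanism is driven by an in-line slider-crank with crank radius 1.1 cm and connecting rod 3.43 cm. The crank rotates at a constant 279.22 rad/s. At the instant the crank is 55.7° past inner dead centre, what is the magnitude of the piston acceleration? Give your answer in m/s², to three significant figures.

ω = 279.2 rad/s
x(θ) = r cosθ + √(L² − r² sin²θ); with ω constant, a = ω²·d²x/dθ².
d²x/dθ² = −r cosθ − r²(cos2θ)/√u − r⁴ sin²2θ/(4u^{3/2}),  u = L² − r² sin²θ = 0.00109391 m².
Substituting r = 0.011 m, L = 0.0343 m, θ = 55.7°: d²x/dθ² = -0.0049516 m.
a = ω²·d²x/dθ² = (279.2)²·(-0.0049516) = -386.05 m/s²;  |a| = 386.05 m/s².

386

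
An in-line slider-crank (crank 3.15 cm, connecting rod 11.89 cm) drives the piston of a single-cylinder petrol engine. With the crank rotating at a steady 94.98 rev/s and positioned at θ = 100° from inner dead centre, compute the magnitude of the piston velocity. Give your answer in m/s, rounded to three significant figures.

17.6

ω = 2π·95 = 596.8 rad/s
For an in-line slider-crank, x = r cosθ + √(L² − r² sin²θ), so v = −rω sinθ·[1 + r cosθ/√(L² − r² sin²θ)].
With r = 0.0315 m, L = 0.1189 m, θ = 100°: √(L² − r² sin²θ) = 0.11478 m.
v = −0.0315·596.8·0.98481·[1 + 0.0315·-0.17365/0.11478] = -17.631 m/s.
|v| = 17.631 m/s.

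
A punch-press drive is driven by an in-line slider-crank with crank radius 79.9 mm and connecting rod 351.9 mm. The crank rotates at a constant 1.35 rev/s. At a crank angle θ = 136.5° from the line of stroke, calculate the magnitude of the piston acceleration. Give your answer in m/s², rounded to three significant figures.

4.08

ω = 2π·1.35 = 8.482 rad/s
x(θ) = r cosθ + √(L² − r² sin²θ); with ω constant, a = ω²·d²x/dθ².
d²x/dθ² = −r cosθ − r²(cos2θ)/√u − r⁴ sin²2θ/(4u^{3/2}),  u = L² − r² sin²θ = 0.120809 m².
Substituting r = 0.0799 m, L = 0.3519 m, θ = 136.5°: d²x/dθ² = +0.056754 m.
a = ω²·d²x/dθ² = (8.482)²·(+0.056754) = +4.0834 m/s²;  |a| = 4.0834 m/s².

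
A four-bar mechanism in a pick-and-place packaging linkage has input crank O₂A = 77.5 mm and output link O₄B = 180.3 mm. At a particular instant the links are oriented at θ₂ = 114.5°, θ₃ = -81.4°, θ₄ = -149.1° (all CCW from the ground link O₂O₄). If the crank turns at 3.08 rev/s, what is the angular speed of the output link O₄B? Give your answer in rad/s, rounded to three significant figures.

ω₂ = 19.35 rad/s (from 3.08 rev/s).
Differentiating the loop-closure r₂e^{iθ₂}+r₃e^{iθ₃}=r₁+r₄e^{iθ₄} gives r₂ω₂e^{iθ₂}+r₃ω₃e^{iθ₃}=r₄ω₄e^{iθ₄}.
Eliminating the other unknown: ω₄ = r₂ω₂ sin(θ₂−θ₃) / [r₄ sin(θ₄−θ₃)].
Numerator sine = -0.27396; denominator sine = -0.92521.
Result = 0.0775·19.35·(-0.27396) / (0.1803·(-0.92521)) = +2.4631 rad/s; magnitude 2.4631 rad/s.

2.46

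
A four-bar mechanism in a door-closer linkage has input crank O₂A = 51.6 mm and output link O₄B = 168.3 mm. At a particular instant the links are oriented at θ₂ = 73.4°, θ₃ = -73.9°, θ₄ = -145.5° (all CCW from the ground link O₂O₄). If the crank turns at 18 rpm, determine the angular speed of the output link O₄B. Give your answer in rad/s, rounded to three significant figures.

0.329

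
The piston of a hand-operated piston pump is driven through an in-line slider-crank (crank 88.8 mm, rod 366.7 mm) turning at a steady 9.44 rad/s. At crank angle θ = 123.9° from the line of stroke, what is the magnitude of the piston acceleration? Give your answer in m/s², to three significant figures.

5.13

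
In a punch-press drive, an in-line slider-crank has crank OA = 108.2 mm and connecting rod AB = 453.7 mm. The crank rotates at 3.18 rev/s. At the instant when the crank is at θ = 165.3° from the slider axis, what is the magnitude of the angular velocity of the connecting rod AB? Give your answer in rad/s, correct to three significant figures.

ω = 19.98 rad/s (converted from 3.18 rev/s).
The rod makes angle φ with the slider axis where L sinφ = r sinθ; differentiating, L cosφ·φ̇ = r ω cosθ.
L cosφ = √(L² − r² sin²θ) = 0.45287 m.
|ω_rod| = r ω |cosθ| / √(L² − r² sin²θ) = 0.1082·19.98·0.96727/0.45287 = 4.6175 rad/s.

4.62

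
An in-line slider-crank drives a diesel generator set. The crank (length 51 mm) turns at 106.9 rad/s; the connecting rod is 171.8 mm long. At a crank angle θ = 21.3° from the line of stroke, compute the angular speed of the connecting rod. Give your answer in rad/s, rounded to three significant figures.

ω = 106.9 rad/s
The rod makes angle φ with the slider axis where L sinφ = r sinθ; differentiating, L cosφ·φ̇ = r ω cosθ.
L cosφ = √(L² − r² sin²θ) = 0.1708 m.
|ω_rod| = r ω |cosθ| / √(L² − r² sin²θ) = 0.051·106.9·0.93169/0.1708 = 29.74 rad/s.

29.7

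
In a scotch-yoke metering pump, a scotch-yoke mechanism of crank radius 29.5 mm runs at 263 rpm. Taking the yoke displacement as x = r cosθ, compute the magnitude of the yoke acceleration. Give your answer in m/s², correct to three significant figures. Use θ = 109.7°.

7.54

ω = 27.54 rad/s (from 263 rpm).
x = r cosθ ⇒ ẍ = −rω² cosθ (ω constant).
|a| = rω²|cosθ| = 0.0295·(27.54)²·|cos 109.7°| = 7.543 m/s².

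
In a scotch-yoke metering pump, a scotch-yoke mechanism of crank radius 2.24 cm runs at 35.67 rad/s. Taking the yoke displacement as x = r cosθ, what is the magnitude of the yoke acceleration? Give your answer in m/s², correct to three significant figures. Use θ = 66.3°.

11.5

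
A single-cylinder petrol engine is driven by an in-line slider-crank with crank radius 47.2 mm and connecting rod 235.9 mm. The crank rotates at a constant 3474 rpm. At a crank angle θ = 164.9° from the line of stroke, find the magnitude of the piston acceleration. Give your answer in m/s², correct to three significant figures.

4950

ω = 2π·3474/60 = 363.8 rad/s
x(θ) = r cosθ + √(L² − r² sin²θ); with ω constant, a = ω²·d²x/dθ².
d²x/dθ² = −r cosθ − r²(cos2θ)/√u − r⁴ sin²2θ/(4u^{3/2}),  u = L² − r² sin²θ = 0.0554976 m².
Substituting r = 0.0472 m, L = 0.2359 m, θ = 164.9°: d²x/dθ² = +0.037373 m.
a = ω²·d²x/dθ² = (363.8)²·(+0.037373) = +4946.2 m/s²;  |a| = 4946.2 m/s².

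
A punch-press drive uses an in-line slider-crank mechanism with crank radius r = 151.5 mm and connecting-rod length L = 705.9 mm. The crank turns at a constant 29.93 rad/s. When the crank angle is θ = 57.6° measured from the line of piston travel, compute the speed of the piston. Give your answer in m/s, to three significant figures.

ω = 29.93 rad/s
For an in-line slider-crank, x = r cosθ + √(L² − r² sin²θ), so v = −rω sinθ·[1 + r cosθ/√(L² − r² sin²θ)].
With r = 0.1515 m, L = 0.7059 m, θ = 57.6°: √(L² − r² sin²θ) = 0.69421 m.
v = −0.1515·29.93·0.84433·[1 + 0.1515·0.53583/0.69421] = -4.2762 m/s.
|v| = 4.2762 m/s.

4.28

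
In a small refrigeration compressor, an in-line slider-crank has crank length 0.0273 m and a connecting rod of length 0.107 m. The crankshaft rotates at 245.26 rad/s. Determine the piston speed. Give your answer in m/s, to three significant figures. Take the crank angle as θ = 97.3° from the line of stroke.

6.42

ω = 245.3 rad/s
For an in-line slider-crank, x = r cosθ + √(L² − r² sin²θ), so v = −rω sinθ·[1 + r cosθ/√(L² − r² sin²θ)].
With r = 0.0273 m, L = 0.107 m, θ = 97.3°: √(L² − r² sin²θ) = 0.10352 m.
v = −0.0273·245.3·0.99189·[1 + 0.0273·-0.12706/0.10352] = -6.4188 m/s.
|v| = 6.4188 m/s.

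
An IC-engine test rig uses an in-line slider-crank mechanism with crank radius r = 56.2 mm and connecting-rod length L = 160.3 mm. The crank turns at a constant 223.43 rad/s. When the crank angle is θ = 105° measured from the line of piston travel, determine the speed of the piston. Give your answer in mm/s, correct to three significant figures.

ω = 223.4 rad/s
For an in-line slider-crank, x = r cosθ + √(L² − r² sin²θ), so v = −rω sinθ·[1 + r cosθ/√(L² − r² sin²θ)].
With r = 0.0562 m, L = 0.1603 m, θ = 105°: √(L² − r² sin²θ) = 0.15083 m.
v = −0.0562·223.4·0.96593·[1 + 0.0562·-0.25882/0.15083] = -10.959 m/s.
|v| = 10.959 m/s = 10959 mm/s.

11000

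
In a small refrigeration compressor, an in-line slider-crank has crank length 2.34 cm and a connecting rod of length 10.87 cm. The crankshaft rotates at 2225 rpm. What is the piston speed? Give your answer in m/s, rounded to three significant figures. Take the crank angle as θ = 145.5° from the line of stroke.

ω = 2π·2225/60 = 233 rad/s
For an in-line slider-crank, x = r cosθ + √(L² − r² sin²θ), so v = −rω sinθ·[1 + r cosθ/√(L² − r² sin²θ)].
With r = 0.0234 m, L = 0.1087 m, θ = 145.5°: √(L² − r² sin²θ) = 0.10789 m.
v = −0.0234·233·0.56641·[1 + 0.0234·-0.82413/0.10789] = -2.5362 m/s.
|v| = 2.5362 m/s.

2.54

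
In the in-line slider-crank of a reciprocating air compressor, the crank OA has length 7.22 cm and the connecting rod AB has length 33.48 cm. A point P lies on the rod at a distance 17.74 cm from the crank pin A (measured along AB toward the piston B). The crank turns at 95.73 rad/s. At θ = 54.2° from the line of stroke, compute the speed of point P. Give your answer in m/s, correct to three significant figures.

ω = 95.73 rad/s.  Crank-pin speed |V_A| = rω = 6.9117 m/s, perpendicular to OA.
Rod angle: sinφ = −(r/L) sinθ ⇒ φ = -10.073°; ω_rod = −rω cosθ/√(L²−r²sin²θ) = -12.265 rad/s.
V_P = V_A + ω_rod × AP, with AP = 0.1774 m along the rod.
Components: V_Px = −rω sinθ − a·ω_rod·sinφ = -5.9864 m/s;  V_Py = rω cosθ + a·ω_rod·cosφ = +1.9008 m/s.
|V_P| = √(V_Px² + V_Py²) = 6.2809 m/s.

6.28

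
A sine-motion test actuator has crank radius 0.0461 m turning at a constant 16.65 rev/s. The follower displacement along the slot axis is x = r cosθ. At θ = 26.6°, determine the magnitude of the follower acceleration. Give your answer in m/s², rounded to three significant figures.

451

ω = 104.6 rad/s (from 16.65 rev/s).
x = r cosθ ⇒ ẍ = −rω² cosθ (ω constant).
|a| = rω²|cosθ| = 0.0461·(104.6)²·|cos 26.6°| = 451.13 m/s².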